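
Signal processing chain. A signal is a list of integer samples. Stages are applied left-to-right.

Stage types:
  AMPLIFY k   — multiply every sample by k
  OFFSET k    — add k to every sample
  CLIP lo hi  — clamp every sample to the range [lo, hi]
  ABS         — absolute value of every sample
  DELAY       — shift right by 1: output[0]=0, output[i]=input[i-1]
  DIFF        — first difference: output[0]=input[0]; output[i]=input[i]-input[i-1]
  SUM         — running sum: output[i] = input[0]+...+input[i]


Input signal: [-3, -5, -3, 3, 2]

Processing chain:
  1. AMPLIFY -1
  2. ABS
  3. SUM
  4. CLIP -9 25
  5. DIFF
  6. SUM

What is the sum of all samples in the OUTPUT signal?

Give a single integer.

Answer: 52

Derivation:
Input: [-3, -5, -3, 3, 2]
Stage 1 (AMPLIFY -1): -3*-1=3, -5*-1=5, -3*-1=3, 3*-1=-3, 2*-1=-2 -> [3, 5, 3, -3, -2]
Stage 2 (ABS): |3|=3, |5|=5, |3|=3, |-3|=3, |-2|=2 -> [3, 5, 3, 3, 2]
Stage 3 (SUM): sum[0..0]=3, sum[0..1]=8, sum[0..2]=11, sum[0..3]=14, sum[0..4]=16 -> [3, 8, 11, 14, 16]
Stage 4 (CLIP -9 25): clip(3,-9,25)=3, clip(8,-9,25)=8, clip(11,-9,25)=11, clip(14,-9,25)=14, clip(16,-9,25)=16 -> [3, 8, 11, 14, 16]
Stage 5 (DIFF): s[0]=3, 8-3=5, 11-8=3, 14-11=3, 16-14=2 -> [3, 5, 3, 3, 2]
Stage 6 (SUM): sum[0..0]=3, sum[0..1]=8, sum[0..2]=11, sum[0..3]=14, sum[0..4]=16 -> [3, 8, 11, 14, 16]
Output sum: 52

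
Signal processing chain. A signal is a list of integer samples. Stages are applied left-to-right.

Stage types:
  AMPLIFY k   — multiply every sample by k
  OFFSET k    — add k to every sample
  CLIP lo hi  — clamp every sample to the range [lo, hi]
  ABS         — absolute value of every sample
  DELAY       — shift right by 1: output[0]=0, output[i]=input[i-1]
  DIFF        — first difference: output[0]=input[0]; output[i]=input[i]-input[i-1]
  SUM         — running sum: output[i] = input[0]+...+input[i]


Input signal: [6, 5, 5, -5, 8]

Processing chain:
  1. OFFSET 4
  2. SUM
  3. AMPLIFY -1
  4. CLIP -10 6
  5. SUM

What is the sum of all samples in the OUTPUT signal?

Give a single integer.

Answer: -150

Derivation:
Input: [6, 5, 5, -5, 8]
Stage 1 (OFFSET 4): 6+4=10, 5+4=9, 5+4=9, -5+4=-1, 8+4=12 -> [10, 9, 9, -1, 12]
Stage 2 (SUM): sum[0..0]=10, sum[0..1]=19, sum[0..2]=28, sum[0..3]=27, sum[0..4]=39 -> [10, 19, 28, 27, 39]
Stage 3 (AMPLIFY -1): 10*-1=-10, 19*-1=-19, 28*-1=-28, 27*-1=-27, 39*-1=-39 -> [-10, -19, -28, -27, -39]
Stage 4 (CLIP -10 6): clip(-10,-10,6)=-10, clip(-19,-10,6)=-10, clip(-28,-10,6)=-10, clip(-27,-10,6)=-10, clip(-39,-10,6)=-10 -> [-10, -10, -10, -10, -10]
Stage 5 (SUM): sum[0..0]=-10, sum[0..1]=-20, sum[0..2]=-30, sum[0..3]=-40, sum[0..4]=-50 -> [-10, -20, -30, -40, -50]
Output sum: -150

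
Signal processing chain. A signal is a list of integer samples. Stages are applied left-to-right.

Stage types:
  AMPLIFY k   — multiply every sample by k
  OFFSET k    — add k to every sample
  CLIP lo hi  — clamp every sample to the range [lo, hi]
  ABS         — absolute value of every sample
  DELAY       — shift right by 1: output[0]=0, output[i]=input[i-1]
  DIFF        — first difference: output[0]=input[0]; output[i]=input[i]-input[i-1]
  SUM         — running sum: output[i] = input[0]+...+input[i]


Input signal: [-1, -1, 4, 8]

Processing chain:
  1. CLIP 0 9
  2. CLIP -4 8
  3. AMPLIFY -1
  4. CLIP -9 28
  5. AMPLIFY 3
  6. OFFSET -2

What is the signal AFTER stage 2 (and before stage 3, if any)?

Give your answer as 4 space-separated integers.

Answer: 0 0 4 8

Derivation:
Input: [-1, -1, 4, 8]
Stage 1 (CLIP 0 9): clip(-1,0,9)=0, clip(-1,0,9)=0, clip(4,0,9)=4, clip(8,0,9)=8 -> [0, 0, 4, 8]
Stage 2 (CLIP -4 8): clip(0,-4,8)=0, clip(0,-4,8)=0, clip(4,-4,8)=4, clip(8,-4,8)=8 -> [0, 0, 4, 8]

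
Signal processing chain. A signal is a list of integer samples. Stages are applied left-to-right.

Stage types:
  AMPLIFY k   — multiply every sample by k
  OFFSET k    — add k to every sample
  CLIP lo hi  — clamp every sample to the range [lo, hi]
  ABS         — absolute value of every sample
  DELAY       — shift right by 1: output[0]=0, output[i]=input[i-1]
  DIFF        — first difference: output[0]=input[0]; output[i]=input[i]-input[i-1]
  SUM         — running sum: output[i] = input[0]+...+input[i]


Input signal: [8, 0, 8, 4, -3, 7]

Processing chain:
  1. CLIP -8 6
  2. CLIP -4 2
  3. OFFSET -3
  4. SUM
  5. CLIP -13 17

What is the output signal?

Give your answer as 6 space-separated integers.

Answer: -1 -4 -5 -6 -12 -13

Derivation:
Input: [8, 0, 8, 4, -3, 7]
Stage 1 (CLIP -8 6): clip(8,-8,6)=6, clip(0,-8,6)=0, clip(8,-8,6)=6, clip(4,-8,6)=4, clip(-3,-8,6)=-3, clip(7,-8,6)=6 -> [6, 0, 6, 4, -3, 6]
Stage 2 (CLIP -4 2): clip(6,-4,2)=2, clip(0,-4,2)=0, clip(6,-4,2)=2, clip(4,-4,2)=2, clip(-3,-4,2)=-3, clip(6,-4,2)=2 -> [2, 0, 2, 2, -3, 2]
Stage 3 (OFFSET -3): 2+-3=-1, 0+-3=-3, 2+-3=-1, 2+-3=-1, -3+-3=-6, 2+-3=-1 -> [-1, -3, -1, -1, -6, -1]
Stage 4 (SUM): sum[0..0]=-1, sum[0..1]=-4, sum[0..2]=-5, sum[0..3]=-6, sum[0..4]=-12, sum[0..5]=-13 -> [-1, -4, -5, -6, -12, -13]
Stage 5 (CLIP -13 17): clip(-1,-13,17)=-1, clip(-4,-13,17)=-4, clip(-5,-13,17)=-5, clip(-6,-13,17)=-6, clip(-12,-13,17)=-12, clip(-13,-13,17)=-13 -> [-1, -4, -5, -6, -12, -13]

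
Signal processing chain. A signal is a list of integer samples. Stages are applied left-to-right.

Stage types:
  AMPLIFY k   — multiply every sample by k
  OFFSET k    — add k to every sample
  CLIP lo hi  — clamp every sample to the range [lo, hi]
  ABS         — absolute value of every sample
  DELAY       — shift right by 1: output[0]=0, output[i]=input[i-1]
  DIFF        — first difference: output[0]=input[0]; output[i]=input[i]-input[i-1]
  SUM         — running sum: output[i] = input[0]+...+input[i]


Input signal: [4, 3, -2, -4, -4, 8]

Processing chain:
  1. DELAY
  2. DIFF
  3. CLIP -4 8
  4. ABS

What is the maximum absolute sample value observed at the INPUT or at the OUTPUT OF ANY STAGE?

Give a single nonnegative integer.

Answer: 8

Derivation:
Input: [4, 3, -2, -4, -4, 8] (max |s|=8)
Stage 1 (DELAY): [0, 4, 3, -2, -4, -4] = [0, 4, 3, -2, -4, -4] -> [0, 4, 3, -2, -4, -4] (max |s|=4)
Stage 2 (DIFF): s[0]=0, 4-0=4, 3-4=-1, -2-3=-5, -4--2=-2, -4--4=0 -> [0, 4, -1, -5, -2, 0] (max |s|=5)
Stage 3 (CLIP -4 8): clip(0,-4,8)=0, clip(4,-4,8)=4, clip(-1,-4,8)=-1, clip(-5,-4,8)=-4, clip(-2,-4,8)=-2, clip(0,-4,8)=0 -> [0, 4, -1, -4, -2, 0] (max |s|=4)
Stage 4 (ABS): |0|=0, |4|=4, |-1|=1, |-4|=4, |-2|=2, |0|=0 -> [0, 4, 1, 4, 2, 0] (max |s|=4)
Overall max amplitude: 8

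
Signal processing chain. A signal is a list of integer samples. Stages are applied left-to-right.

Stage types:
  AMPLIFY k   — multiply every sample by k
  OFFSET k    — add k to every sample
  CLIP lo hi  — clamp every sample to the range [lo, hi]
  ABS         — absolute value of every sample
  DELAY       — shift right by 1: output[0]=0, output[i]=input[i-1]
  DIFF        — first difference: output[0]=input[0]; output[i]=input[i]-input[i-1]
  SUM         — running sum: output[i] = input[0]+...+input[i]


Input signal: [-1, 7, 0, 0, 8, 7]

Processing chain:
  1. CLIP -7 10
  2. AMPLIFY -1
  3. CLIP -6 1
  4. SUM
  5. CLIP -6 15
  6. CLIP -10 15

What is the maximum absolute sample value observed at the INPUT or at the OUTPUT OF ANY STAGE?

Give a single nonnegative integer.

Input: [-1, 7, 0, 0, 8, 7] (max |s|=8)
Stage 1 (CLIP -7 10): clip(-1,-7,10)=-1, clip(7,-7,10)=7, clip(0,-7,10)=0, clip(0,-7,10)=0, clip(8,-7,10)=8, clip(7,-7,10)=7 -> [-1, 7, 0, 0, 8, 7] (max |s|=8)
Stage 2 (AMPLIFY -1): -1*-1=1, 7*-1=-7, 0*-1=0, 0*-1=0, 8*-1=-8, 7*-1=-7 -> [1, -7, 0, 0, -8, -7] (max |s|=8)
Stage 3 (CLIP -6 1): clip(1,-6,1)=1, clip(-7,-6,1)=-6, clip(0,-6,1)=0, clip(0,-6,1)=0, clip(-8,-6,1)=-6, clip(-7,-6,1)=-6 -> [1, -6, 0, 0, -6, -6] (max |s|=6)
Stage 4 (SUM): sum[0..0]=1, sum[0..1]=-5, sum[0..2]=-5, sum[0..3]=-5, sum[0..4]=-11, sum[0..5]=-17 -> [1, -5, -5, -5, -11, -17] (max |s|=17)
Stage 5 (CLIP -6 15): clip(1,-6,15)=1, clip(-5,-6,15)=-5, clip(-5,-6,15)=-5, clip(-5,-6,15)=-5, clip(-11,-6,15)=-6, clip(-17,-6,15)=-6 -> [1, -5, -5, -5, -6, -6] (max |s|=6)
Stage 6 (CLIP -10 15): clip(1,-10,15)=1, clip(-5,-10,15)=-5, clip(-5,-10,15)=-5, clip(-5,-10,15)=-5, clip(-6,-10,15)=-6, clip(-6,-10,15)=-6 -> [1, -5, -5, -5, -6, -6] (max |s|=6)
Overall max amplitude: 17

Answer: 17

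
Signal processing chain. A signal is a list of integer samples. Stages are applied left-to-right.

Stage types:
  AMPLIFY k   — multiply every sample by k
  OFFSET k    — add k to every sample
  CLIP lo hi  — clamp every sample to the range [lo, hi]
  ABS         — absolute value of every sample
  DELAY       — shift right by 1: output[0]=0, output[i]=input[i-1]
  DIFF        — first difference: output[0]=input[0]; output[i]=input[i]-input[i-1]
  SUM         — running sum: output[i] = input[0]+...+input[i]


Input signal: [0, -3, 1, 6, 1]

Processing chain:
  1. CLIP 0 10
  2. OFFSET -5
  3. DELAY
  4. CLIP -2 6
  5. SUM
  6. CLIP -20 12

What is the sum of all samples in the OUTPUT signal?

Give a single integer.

Answer: -17

Derivation:
Input: [0, -3, 1, 6, 1]
Stage 1 (CLIP 0 10): clip(0,0,10)=0, clip(-3,0,10)=0, clip(1,0,10)=1, clip(6,0,10)=6, clip(1,0,10)=1 -> [0, 0, 1, 6, 1]
Stage 2 (OFFSET -5): 0+-5=-5, 0+-5=-5, 1+-5=-4, 6+-5=1, 1+-5=-4 -> [-5, -5, -4, 1, -4]
Stage 3 (DELAY): [0, -5, -5, -4, 1] = [0, -5, -5, -4, 1] -> [0, -5, -5, -4, 1]
Stage 4 (CLIP -2 6): clip(0,-2,6)=0, clip(-5,-2,6)=-2, clip(-5,-2,6)=-2, clip(-4,-2,6)=-2, clip(1,-2,6)=1 -> [0, -2, -2, -2, 1]
Stage 5 (SUM): sum[0..0]=0, sum[0..1]=-2, sum[0..2]=-4, sum[0..3]=-6, sum[0..4]=-5 -> [0, -2, -4, -6, -5]
Stage 6 (CLIP -20 12): clip(0,-20,12)=0, clip(-2,-20,12)=-2, clip(-4,-20,12)=-4, clip(-6,-20,12)=-6, clip(-5,-20,12)=-5 -> [0, -2, -4, -6, -5]
Output sum: -17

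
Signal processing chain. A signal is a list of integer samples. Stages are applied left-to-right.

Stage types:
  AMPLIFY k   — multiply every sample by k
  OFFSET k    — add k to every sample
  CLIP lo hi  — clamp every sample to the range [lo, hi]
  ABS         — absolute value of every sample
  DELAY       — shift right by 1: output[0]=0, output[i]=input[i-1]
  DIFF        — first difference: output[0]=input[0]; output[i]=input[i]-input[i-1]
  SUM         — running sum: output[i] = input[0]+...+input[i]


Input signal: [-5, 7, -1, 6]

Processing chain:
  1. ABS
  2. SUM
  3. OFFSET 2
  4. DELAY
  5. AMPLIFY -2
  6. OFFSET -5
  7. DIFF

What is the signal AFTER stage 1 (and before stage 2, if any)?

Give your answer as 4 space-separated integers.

Answer: 5 7 1 6

Derivation:
Input: [-5, 7, -1, 6]
Stage 1 (ABS): |-5|=5, |7|=7, |-1|=1, |6|=6 -> [5, 7, 1, 6]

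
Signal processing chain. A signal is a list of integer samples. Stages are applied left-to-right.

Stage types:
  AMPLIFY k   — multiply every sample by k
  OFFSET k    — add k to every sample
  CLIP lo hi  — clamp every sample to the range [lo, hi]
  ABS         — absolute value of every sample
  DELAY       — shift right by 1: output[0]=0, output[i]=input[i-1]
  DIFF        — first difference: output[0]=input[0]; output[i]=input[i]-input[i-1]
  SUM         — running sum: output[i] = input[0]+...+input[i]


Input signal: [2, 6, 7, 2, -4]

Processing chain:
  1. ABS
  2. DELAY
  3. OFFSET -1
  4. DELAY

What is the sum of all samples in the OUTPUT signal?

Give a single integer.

Input: [2, 6, 7, 2, -4]
Stage 1 (ABS): |2|=2, |6|=6, |7|=7, |2|=2, |-4|=4 -> [2, 6, 7, 2, 4]
Stage 2 (DELAY): [0, 2, 6, 7, 2] = [0, 2, 6, 7, 2] -> [0, 2, 6, 7, 2]
Stage 3 (OFFSET -1): 0+-1=-1, 2+-1=1, 6+-1=5, 7+-1=6, 2+-1=1 -> [-1, 1, 5, 6, 1]
Stage 4 (DELAY): [0, -1, 1, 5, 6] = [0, -1, 1, 5, 6] -> [0, -1, 1, 5, 6]
Output sum: 11

Answer: 11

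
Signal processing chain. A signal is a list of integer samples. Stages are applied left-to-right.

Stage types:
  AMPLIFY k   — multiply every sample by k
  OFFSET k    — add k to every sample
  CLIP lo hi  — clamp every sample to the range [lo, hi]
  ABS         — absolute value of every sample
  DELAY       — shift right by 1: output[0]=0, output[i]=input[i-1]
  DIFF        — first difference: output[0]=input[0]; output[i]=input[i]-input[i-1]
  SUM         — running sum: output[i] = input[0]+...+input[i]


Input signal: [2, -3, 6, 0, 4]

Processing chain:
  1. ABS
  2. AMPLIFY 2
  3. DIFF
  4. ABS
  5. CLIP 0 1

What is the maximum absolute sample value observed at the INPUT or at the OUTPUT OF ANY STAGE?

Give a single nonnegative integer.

Answer: 12

Derivation:
Input: [2, -3, 6, 0, 4] (max |s|=6)
Stage 1 (ABS): |2|=2, |-3|=3, |6|=6, |0|=0, |4|=4 -> [2, 3, 6, 0, 4] (max |s|=6)
Stage 2 (AMPLIFY 2): 2*2=4, 3*2=6, 6*2=12, 0*2=0, 4*2=8 -> [4, 6, 12, 0, 8] (max |s|=12)
Stage 3 (DIFF): s[0]=4, 6-4=2, 12-6=6, 0-12=-12, 8-0=8 -> [4, 2, 6, -12, 8] (max |s|=12)
Stage 4 (ABS): |4|=4, |2|=2, |6|=6, |-12|=12, |8|=8 -> [4, 2, 6, 12, 8] (max |s|=12)
Stage 5 (CLIP 0 1): clip(4,0,1)=1, clip(2,0,1)=1, clip(6,0,1)=1, clip(12,0,1)=1, clip(8,0,1)=1 -> [1, 1, 1, 1, 1] (max |s|=1)
Overall max amplitude: 12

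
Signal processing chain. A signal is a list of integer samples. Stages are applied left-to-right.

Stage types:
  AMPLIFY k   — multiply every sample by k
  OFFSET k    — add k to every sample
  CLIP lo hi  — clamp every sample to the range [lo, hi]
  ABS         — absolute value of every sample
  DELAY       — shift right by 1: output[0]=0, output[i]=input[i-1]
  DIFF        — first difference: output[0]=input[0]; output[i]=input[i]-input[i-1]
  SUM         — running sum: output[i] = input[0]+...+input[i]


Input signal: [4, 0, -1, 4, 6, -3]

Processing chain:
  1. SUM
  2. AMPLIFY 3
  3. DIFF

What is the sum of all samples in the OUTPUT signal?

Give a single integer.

Input: [4, 0, -1, 4, 6, -3]
Stage 1 (SUM): sum[0..0]=4, sum[0..1]=4, sum[0..2]=3, sum[0..3]=7, sum[0..4]=13, sum[0..5]=10 -> [4, 4, 3, 7, 13, 10]
Stage 2 (AMPLIFY 3): 4*3=12, 4*3=12, 3*3=9, 7*3=21, 13*3=39, 10*3=30 -> [12, 12, 9, 21, 39, 30]
Stage 3 (DIFF): s[0]=12, 12-12=0, 9-12=-3, 21-9=12, 39-21=18, 30-39=-9 -> [12, 0, -3, 12, 18, -9]
Output sum: 30

Answer: 30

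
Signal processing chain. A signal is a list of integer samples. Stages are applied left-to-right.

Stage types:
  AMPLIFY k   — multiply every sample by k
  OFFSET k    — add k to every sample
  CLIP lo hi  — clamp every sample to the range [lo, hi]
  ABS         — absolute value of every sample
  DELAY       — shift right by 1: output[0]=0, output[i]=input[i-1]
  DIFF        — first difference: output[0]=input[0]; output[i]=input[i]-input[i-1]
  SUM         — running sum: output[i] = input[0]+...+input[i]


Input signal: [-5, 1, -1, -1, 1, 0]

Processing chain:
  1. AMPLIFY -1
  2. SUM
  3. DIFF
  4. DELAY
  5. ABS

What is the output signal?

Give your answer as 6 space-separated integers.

Answer: 0 5 1 1 1 1

Derivation:
Input: [-5, 1, -1, -1, 1, 0]
Stage 1 (AMPLIFY -1): -5*-1=5, 1*-1=-1, -1*-1=1, -1*-1=1, 1*-1=-1, 0*-1=0 -> [5, -1, 1, 1, -1, 0]
Stage 2 (SUM): sum[0..0]=5, sum[0..1]=4, sum[0..2]=5, sum[0..3]=6, sum[0..4]=5, sum[0..5]=5 -> [5, 4, 5, 6, 5, 5]
Stage 3 (DIFF): s[0]=5, 4-5=-1, 5-4=1, 6-5=1, 5-6=-1, 5-5=0 -> [5, -1, 1, 1, -1, 0]
Stage 4 (DELAY): [0, 5, -1, 1, 1, -1] = [0, 5, -1, 1, 1, -1] -> [0, 5, -1, 1, 1, -1]
Stage 5 (ABS): |0|=0, |5|=5, |-1|=1, |1|=1, |1|=1, |-1|=1 -> [0, 5, 1, 1, 1, 1]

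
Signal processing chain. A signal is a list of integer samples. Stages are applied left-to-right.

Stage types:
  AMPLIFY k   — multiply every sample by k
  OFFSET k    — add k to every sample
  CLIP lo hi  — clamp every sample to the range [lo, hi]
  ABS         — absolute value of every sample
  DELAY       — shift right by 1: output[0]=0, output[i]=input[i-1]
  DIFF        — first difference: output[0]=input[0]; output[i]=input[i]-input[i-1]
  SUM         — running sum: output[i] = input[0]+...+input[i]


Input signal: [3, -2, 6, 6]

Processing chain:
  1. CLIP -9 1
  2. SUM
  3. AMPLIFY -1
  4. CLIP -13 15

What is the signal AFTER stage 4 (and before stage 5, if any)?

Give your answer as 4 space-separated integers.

Input: [3, -2, 6, 6]
Stage 1 (CLIP -9 1): clip(3,-9,1)=1, clip(-2,-9,1)=-2, clip(6,-9,1)=1, clip(6,-9,1)=1 -> [1, -2, 1, 1]
Stage 2 (SUM): sum[0..0]=1, sum[0..1]=-1, sum[0..2]=0, sum[0..3]=1 -> [1, -1, 0, 1]
Stage 3 (AMPLIFY -1): 1*-1=-1, -1*-1=1, 0*-1=0, 1*-1=-1 -> [-1, 1, 0, -1]
Stage 4 (CLIP -13 15): clip(-1,-13,15)=-1, clip(1,-13,15)=1, clip(0,-13,15)=0, clip(-1,-13,15)=-1 -> [-1, 1, 0, -1]

Answer: -1 1 0 -1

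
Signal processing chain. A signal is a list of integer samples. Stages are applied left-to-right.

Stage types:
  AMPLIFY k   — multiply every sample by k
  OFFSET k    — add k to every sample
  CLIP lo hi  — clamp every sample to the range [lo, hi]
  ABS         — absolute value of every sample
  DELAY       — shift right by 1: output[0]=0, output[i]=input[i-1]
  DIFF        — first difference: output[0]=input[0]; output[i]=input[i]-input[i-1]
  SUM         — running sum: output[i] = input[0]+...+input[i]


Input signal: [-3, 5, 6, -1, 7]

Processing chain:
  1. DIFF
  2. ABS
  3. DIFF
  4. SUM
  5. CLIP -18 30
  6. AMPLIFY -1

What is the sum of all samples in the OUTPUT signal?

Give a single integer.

Answer: -27

Derivation:
Input: [-3, 5, 6, -1, 7]
Stage 1 (DIFF): s[0]=-3, 5--3=8, 6-5=1, -1-6=-7, 7--1=8 -> [-3, 8, 1, -7, 8]
Stage 2 (ABS): |-3|=3, |8|=8, |1|=1, |-7|=7, |8|=8 -> [3, 8, 1, 7, 8]
Stage 3 (DIFF): s[0]=3, 8-3=5, 1-8=-7, 7-1=6, 8-7=1 -> [3, 5, -7, 6, 1]
Stage 4 (SUM): sum[0..0]=3, sum[0..1]=8, sum[0..2]=1, sum[0..3]=7, sum[0..4]=8 -> [3, 8, 1, 7, 8]
Stage 5 (CLIP -18 30): clip(3,-18,30)=3, clip(8,-18,30)=8, clip(1,-18,30)=1, clip(7,-18,30)=7, clip(8,-18,30)=8 -> [3, 8, 1, 7, 8]
Stage 6 (AMPLIFY -1): 3*-1=-3, 8*-1=-8, 1*-1=-1, 7*-1=-7, 8*-1=-8 -> [-3, -8, -1, -7, -8]
Output sum: -27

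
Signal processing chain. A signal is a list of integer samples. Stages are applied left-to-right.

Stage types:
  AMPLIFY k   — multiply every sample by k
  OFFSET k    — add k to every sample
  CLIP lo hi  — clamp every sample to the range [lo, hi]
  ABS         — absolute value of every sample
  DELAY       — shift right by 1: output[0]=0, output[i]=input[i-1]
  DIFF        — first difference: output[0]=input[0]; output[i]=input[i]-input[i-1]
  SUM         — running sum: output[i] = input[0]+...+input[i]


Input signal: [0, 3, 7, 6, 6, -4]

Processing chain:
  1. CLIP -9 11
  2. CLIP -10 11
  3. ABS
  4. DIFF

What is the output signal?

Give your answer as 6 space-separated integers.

Input: [0, 3, 7, 6, 6, -4]
Stage 1 (CLIP -9 11): clip(0,-9,11)=0, clip(3,-9,11)=3, clip(7,-9,11)=7, clip(6,-9,11)=6, clip(6,-9,11)=6, clip(-4,-9,11)=-4 -> [0, 3, 7, 6, 6, -4]
Stage 2 (CLIP -10 11): clip(0,-10,11)=0, clip(3,-10,11)=3, clip(7,-10,11)=7, clip(6,-10,11)=6, clip(6,-10,11)=6, clip(-4,-10,11)=-4 -> [0, 3, 7, 6, 6, -4]
Stage 3 (ABS): |0|=0, |3|=3, |7|=7, |6|=6, |6|=6, |-4|=4 -> [0, 3, 7, 6, 6, 4]
Stage 4 (DIFF): s[0]=0, 3-0=3, 7-3=4, 6-7=-1, 6-6=0, 4-6=-2 -> [0, 3, 4, -1, 0, -2]

Answer: 0 3 4 -1 0 -2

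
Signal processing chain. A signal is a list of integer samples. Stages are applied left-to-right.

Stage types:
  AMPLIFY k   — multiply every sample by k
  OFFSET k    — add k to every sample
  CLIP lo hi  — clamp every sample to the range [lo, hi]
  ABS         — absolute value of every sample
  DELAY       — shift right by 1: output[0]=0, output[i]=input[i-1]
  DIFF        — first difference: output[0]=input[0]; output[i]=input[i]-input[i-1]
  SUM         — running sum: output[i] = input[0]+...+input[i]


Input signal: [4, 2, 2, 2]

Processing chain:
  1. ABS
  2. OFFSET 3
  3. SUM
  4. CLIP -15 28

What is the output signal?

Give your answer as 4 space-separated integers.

Answer: 7 12 17 22

Derivation:
Input: [4, 2, 2, 2]
Stage 1 (ABS): |4|=4, |2|=2, |2|=2, |2|=2 -> [4, 2, 2, 2]
Stage 2 (OFFSET 3): 4+3=7, 2+3=5, 2+3=5, 2+3=5 -> [7, 5, 5, 5]
Stage 3 (SUM): sum[0..0]=7, sum[0..1]=12, sum[0..2]=17, sum[0..3]=22 -> [7, 12, 17, 22]
Stage 4 (CLIP -15 28): clip(7,-15,28)=7, clip(12,-15,28)=12, clip(17,-15,28)=17, clip(22,-15,28)=22 -> [7, 12, 17, 22]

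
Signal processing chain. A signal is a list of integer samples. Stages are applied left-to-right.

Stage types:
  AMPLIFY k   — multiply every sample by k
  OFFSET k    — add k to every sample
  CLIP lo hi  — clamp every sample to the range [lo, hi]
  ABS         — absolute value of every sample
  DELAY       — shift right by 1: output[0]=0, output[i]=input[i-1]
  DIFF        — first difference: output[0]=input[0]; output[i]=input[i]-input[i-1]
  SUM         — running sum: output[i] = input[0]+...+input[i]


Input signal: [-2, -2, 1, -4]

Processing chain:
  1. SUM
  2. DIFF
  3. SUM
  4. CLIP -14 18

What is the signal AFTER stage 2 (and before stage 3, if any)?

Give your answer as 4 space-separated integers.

Input: [-2, -2, 1, -4]
Stage 1 (SUM): sum[0..0]=-2, sum[0..1]=-4, sum[0..2]=-3, sum[0..3]=-7 -> [-2, -4, -3, -7]
Stage 2 (DIFF): s[0]=-2, -4--2=-2, -3--4=1, -7--3=-4 -> [-2, -2, 1, -4]

Answer: -2 -2 1 -4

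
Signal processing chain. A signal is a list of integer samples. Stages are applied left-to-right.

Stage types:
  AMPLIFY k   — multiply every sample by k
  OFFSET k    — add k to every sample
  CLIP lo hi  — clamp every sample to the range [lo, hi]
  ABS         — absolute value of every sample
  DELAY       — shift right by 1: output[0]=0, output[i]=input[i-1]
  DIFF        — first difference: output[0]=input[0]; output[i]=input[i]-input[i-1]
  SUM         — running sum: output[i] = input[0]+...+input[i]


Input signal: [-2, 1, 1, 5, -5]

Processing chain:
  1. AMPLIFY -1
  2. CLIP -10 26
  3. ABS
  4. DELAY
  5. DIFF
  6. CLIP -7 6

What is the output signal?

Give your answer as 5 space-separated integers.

Input: [-2, 1, 1, 5, -5]
Stage 1 (AMPLIFY -1): -2*-1=2, 1*-1=-1, 1*-1=-1, 5*-1=-5, -5*-1=5 -> [2, -1, -1, -5, 5]
Stage 2 (CLIP -10 26): clip(2,-10,26)=2, clip(-1,-10,26)=-1, clip(-1,-10,26)=-1, clip(-5,-10,26)=-5, clip(5,-10,26)=5 -> [2, -1, -1, -5, 5]
Stage 3 (ABS): |2|=2, |-1|=1, |-1|=1, |-5|=5, |5|=5 -> [2, 1, 1, 5, 5]
Stage 4 (DELAY): [0, 2, 1, 1, 5] = [0, 2, 1, 1, 5] -> [0, 2, 1, 1, 5]
Stage 5 (DIFF): s[0]=0, 2-0=2, 1-2=-1, 1-1=0, 5-1=4 -> [0, 2, -1, 0, 4]
Stage 6 (CLIP -7 6): clip(0,-7,6)=0, clip(2,-7,6)=2, clip(-1,-7,6)=-1, clip(0,-7,6)=0, clip(4,-7,6)=4 -> [0, 2, -1, 0, 4]

Answer: 0 2 -1 0 4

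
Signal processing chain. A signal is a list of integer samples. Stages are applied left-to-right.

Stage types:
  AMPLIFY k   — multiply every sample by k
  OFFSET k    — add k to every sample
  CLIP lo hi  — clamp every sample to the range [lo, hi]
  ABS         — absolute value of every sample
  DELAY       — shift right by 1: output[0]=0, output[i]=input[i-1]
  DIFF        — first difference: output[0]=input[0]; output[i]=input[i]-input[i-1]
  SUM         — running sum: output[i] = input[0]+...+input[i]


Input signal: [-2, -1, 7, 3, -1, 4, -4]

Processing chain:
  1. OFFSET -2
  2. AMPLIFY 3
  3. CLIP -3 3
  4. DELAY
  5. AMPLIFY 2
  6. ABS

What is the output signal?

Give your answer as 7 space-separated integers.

Answer: 0 6 6 6 6 6 6

Derivation:
Input: [-2, -1, 7, 3, -1, 4, -4]
Stage 1 (OFFSET -2): -2+-2=-4, -1+-2=-3, 7+-2=5, 3+-2=1, -1+-2=-3, 4+-2=2, -4+-2=-6 -> [-4, -3, 5, 1, -3, 2, -6]
Stage 2 (AMPLIFY 3): -4*3=-12, -3*3=-9, 5*3=15, 1*3=3, -3*3=-9, 2*3=6, -6*3=-18 -> [-12, -9, 15, 3, -9, 6, -18]
Stage 3 (CLIP -3 3): clip(-12,-3,3)=-3, clip(-9,-3,3)=-3, clip(15,-3,3)=3, clip(3,-3,3)=3, clip(-9,-3,3)=-3, clip(6,-3,3)=3, clip(-18,-3,3)=-3 -> [-3, -3, 3, 3, -3, 3, -3]
Stage 4 (DELAY): [0, -3, -3, 3, 3, -3, 3] = [0, -3, -3, 3, 3, -3, 3] -> [0, -3, -3, 3, 3, -3, 3]
Stage 5 (AMPLIFY 2): 0*2=0, -3*2=-6, -3*2=-6, 3*2=6, 3*2=6, -3*2=-6, 3*2=6 -> [0, -6, -6, 6, 6, -6, 6]
Stage 6 (ABS): |0|=0, |-6|=6, |-6|=6, |6|=6, |6|=6, |-6|=6, |6|=6 -> [0, 6, 6, 6, 6, 6, 6]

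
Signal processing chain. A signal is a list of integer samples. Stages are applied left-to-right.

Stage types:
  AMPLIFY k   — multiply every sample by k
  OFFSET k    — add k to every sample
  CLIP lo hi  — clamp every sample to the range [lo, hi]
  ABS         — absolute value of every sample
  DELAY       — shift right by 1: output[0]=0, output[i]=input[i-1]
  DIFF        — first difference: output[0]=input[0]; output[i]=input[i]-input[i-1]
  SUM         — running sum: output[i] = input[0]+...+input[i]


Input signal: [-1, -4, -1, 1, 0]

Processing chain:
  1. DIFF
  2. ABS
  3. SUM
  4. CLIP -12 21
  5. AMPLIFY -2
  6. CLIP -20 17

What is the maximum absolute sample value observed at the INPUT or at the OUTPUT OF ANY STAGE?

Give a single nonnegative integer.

Answer: 20

Derivation:
Input: [-1, -4, -1, 1, 0] (max |s|=4)
Stage 1 (DIFF): s[0]=-1, -4--1=-3, -1--4=3, 1--1=2, 0-1=-1 -> [-1, -3, 3, 2, -1] (max |s|=3)
Stage 2 (ABS): |-1|=1, |-3|=3, |3|=3, |2|=2, |-1|=1 -> [1, 3, 3, 2, 1] (max |s|=3)
Stage 3 (SUM): sum[0..0]=1, sum[0..1]=4, sum[0..2]=7, sum[0..3]=9, sum[0..4]=10 -> [1, 4, 7, 9, 10] (max |s|=10)
Stage 4 (CLIP -12 21): clip(1,-12,21)=1, clip(4,-12,21)=4, clip(7,-12,21)=7, clip(9,-12,21)=9, clip(10,-12,21)=10 -> [1, 4, 7, 9, 10] (max |s|=10)
Stage 5 (AMPLIFY -2): 1*-2=-2, 4*-2=-8, 7*-2=-14, 9*-2=-18, 10*-2=-20 -> [-2, -8, -14, -18, -20] (max |s|=20)
Stage 6 (CLIP -20 17): clip(-2,-20,17)=-2, clip(-8,-20,17)=-8, clip(-14,-20,17)=-14, clip(-18,-20,17)=-18, clip(-20,-20,17)=-20 -> [-2, -8, -14, -18, -20] (max |s|=20)
Overall max amplitude: 20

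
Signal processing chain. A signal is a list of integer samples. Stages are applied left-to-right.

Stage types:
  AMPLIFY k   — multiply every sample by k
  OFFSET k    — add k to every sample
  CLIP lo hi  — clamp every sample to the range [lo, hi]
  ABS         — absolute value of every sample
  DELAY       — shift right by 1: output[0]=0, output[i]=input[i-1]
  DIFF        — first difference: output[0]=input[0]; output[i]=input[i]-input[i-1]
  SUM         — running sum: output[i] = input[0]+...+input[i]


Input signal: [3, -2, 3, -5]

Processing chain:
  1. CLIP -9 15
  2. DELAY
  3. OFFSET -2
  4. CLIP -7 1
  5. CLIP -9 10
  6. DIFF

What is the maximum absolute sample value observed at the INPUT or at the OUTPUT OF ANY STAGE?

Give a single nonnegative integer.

Answer: 5

Derivation:
Input: [3, -2, 3, -5] (max |s|=5)
Stage 1 (CLIP -9 15): clip(3,-9,15)=3, clip(-2,-9,15)=-2, clip(3,-9,15)=3, clip(-5,-9,15)=-5 -> [3, -2, 3, -5] (max |s|=5)
Stage 2 (DELAY): [0, 3, -2, 3] = [0, 3, -2, 3] -> [0, 3, -2, 3] (max |s|=3)
Stage 3 (OFFSET -2): 0+-2=-2, 3+-2=1, -2+-2=-4, 3+-2=1 -> [-2, 1, -4, 1] (max |s|=4)
Stage 4 (CLIP -7 1): clip(-2,-7,1)=-2, clip(1,-7,1)=1, clip(-4,-7,1)=-4, clip(1,-7,1)=1 -> [-2, 1, -4, 1] (max |s|=4)
Stage 5 (CLIP -9 10): clip(-2,-9,10)=-2, clip(1,-9,10)=1, clip(-4,-9,10)=-4, clip(1,-9,10)=1 -> [-2, 1, -4, 1] (max |s|=4)
Stage 6 (DIFF): s[0]=-2, 1--2=3, -4-1=-5, 1--4=5 -> [-2, 3, -5, 5] (max |s|=5)
Overall max amplitude: 5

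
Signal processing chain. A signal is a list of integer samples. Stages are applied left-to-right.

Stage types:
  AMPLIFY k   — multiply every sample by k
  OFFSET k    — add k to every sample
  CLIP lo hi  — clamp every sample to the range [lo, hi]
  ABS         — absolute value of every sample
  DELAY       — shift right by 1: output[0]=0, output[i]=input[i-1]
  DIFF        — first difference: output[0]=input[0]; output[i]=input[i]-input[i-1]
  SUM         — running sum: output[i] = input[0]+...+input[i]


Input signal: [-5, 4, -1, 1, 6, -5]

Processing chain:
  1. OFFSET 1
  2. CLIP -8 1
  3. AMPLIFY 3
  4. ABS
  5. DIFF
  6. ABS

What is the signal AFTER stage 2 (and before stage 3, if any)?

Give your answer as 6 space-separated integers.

Answer: -4 1 0 1 1 -4

Derivation:
Input: [-5, 4, -1, 1, 6, -5]
Stage 1 (OFFSET 1): -5+1=-4, 4+1=5, -1+1=0, 1+1=2, 6+1=7, -5+1=-4 -> [-4, 5, 0, 2, 7, -4]
Stage 2 (CLIP -8 1): clip(-4,-8,1)=-4, clip(5,-8,1)=1, clip(0,-8,1)=0, clip(2,-8,1)=1, clip(7,-8,1)=1, clip(-4,-8,1)=-4 -> [-4, 1, 0, 1, 1, -4]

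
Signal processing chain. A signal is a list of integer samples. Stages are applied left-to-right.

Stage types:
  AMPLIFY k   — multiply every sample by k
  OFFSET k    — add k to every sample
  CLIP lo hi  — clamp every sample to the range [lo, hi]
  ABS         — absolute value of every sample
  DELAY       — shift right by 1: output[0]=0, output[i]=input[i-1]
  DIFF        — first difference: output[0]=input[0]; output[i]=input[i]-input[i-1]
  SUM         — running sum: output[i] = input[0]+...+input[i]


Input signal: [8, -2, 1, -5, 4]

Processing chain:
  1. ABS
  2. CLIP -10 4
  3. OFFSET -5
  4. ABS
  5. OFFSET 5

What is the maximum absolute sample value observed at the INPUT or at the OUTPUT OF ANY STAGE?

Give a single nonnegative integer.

Answer: 9

Derivation:
Input: [8, -2, 1, -5, 4] (max |s|=8)
Stage 1 (ABS): |8|=8, |-2|=2, |1|=1, |-5|=5, |4|=4 -> [8, 2, 1, 5, 4] (max |s|=8)
Stage 2 (CLIP -10 4): clip(8,-10,4)=4, clip(2,-10,4)=2, clip(1,-10,4)=1, clip(5,-10,4)=4, clip(4,-10,4)=4 -> [4, 2, 1, 4, 4] (max |s|=4)
Stage 3 (OFFSET -5): 4+-5=-1, 2+-5=-3, 1+-5=-4, 4+-5=-1, 4+-5=-1 -> [-1, -3, -4, -1, -1] (max |s|=4)
Stage 4 (ABS): |-1|=1, |-3|=3, |-4|=4, |-1|=1, |-1|=1 -> [1, 3, 4, 1, 1] (max |s|=4)
Stage 5 (OFFSET 5): 1+5=6, 3+5=8, 4+5=9, 1+5=6, 1+5=6 -> [6, 8, 9, 6, 6] (max |s|=9)
Overall max amplitude: 9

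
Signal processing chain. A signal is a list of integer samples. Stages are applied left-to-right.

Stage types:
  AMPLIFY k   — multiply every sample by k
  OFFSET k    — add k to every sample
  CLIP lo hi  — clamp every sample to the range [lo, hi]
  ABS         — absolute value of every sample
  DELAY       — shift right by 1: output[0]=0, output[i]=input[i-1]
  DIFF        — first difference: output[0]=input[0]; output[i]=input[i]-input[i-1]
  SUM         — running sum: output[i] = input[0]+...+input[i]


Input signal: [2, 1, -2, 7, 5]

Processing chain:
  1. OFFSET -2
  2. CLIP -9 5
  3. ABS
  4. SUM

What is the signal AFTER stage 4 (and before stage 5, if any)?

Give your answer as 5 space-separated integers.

Input: [2, 1, -2, 7, 5]
Stage 1 (OFFSET -2): 2+-2=0, 1+-2=-1, -2+-2=-4, 7+-2=5, 5+-2=3 -> [0, -1, -4, 5, 3]
Stage 2 (CLIP -9 5): clip(0,-9,5)=0, clip(-1,-9,5)=-1, clip(-4,-9,5)=-4, clip(5,-9,5)=5, clip(3,-9,5)=3 -> [0, -1, -4, 5, 3]
Stage 3 (ABS): |0|=0, |-1|=1, |-4|=4, |5|=5, |3|=3 -> [0, 1, 4, 5, 3]
Stage 4 (SUM): sum[0..0]=0, sum[0..1]=1, sum[0..2]=5, sum[0..3]=10, sum[0..4]=13 -> [0, 1, 5, 10, 13]

Answer: 0 1 5 10 13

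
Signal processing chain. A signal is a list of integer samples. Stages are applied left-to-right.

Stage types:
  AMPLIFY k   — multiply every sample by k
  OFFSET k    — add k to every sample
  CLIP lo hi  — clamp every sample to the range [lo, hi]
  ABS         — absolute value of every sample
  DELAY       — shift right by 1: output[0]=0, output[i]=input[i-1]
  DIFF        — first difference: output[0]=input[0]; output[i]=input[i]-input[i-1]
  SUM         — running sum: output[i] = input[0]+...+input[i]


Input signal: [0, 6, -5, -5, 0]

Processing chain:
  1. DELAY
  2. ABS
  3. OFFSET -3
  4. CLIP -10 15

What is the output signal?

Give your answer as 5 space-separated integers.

Input: [0, 6, -5, -5, 0]
Stage 1 (DELAY): [0, 0, 6, -5, -5] = [0, 0, 6, -5, -5] -> [0, 0, 6, -5, -5]
Stage 2 (ABS): |0|=0, |0|=0, |6|=6, |-5|=5, |-5|=5 -> [0, 0, 6, 5, 5]
Stage 3 (OFFSET -3): 0+-3=-3, 0+-3=-3, 6+-3=3, 5+-3=2, 5+-3=2 -> [-3, -3, 3, 2, 2]
Stage 4 (CLIP -10 15): clip(-3,-10,15)=-3, clip(-3,-10,15)=-3, clip(3,-10,15)=3, clip(2,-10,15)=2, clip(2,-10,15)=2 -> [-3, -3, 3, 2, 2]

Answer: -3 -3 3 2 2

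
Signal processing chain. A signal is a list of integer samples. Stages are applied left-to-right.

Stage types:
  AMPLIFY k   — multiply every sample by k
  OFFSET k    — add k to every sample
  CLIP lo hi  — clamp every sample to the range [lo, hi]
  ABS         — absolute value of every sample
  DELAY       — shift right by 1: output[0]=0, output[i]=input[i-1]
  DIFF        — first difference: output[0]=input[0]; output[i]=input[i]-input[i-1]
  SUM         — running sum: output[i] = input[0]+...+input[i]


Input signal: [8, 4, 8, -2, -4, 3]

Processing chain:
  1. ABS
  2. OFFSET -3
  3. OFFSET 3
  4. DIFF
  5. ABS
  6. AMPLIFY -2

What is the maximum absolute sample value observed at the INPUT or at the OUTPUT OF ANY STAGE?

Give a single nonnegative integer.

Input: [8, 4, 8, -2, -4, 3] (max |s|=8)
Stage 1 (ABS): |8|=8, |4|=4, |8|=8, |-2|=2, |-4|=4, |3|=3 -> [8, 4, 8, 2, 4, 3] (max |s|=8)
Stage 2 (OFFSET -3): 8+-3=5, 4+-3=1, 8+-3=5, 2+-3=-1, 4+-3=1, 3+-3=0 -> [5, 1, 5, -1, 1, 0] (max |s|=5)
Stage 3 (OFFSET 3): 5+3=8, 1+3=4, 5+3=8, -1+3=2, 1+3=4, 0+3=3 -> [8, 4, 8, 2, 4, 3] (max |s|=8)
Stage 4 (DIFF): s[0]=8, 4-8=-4, 8-4=4, 2-8=-6, 4-2=2, 3-4=-1 -> [8, -4, 4, -6, 2, -1] (max |s|=8)
Stage 5 (ABS): |8|=8, |-4|=4, |4|=4, |-6|=6, |2|=2, |-1|=1 -> [8, 4, 4, 6, 2, 1] (max |s|=8)
Stage 6 (AMPLIFY -2): 8*-2=-16, 4*-2=-8, 4*-2=-8, 6*-2=-12, 2*-2=-4, 1*-2=-2 -> [-16, -8, -8, -12, -4, -2] (max |s|=16)
Overall max amplitude: 16

Answer: 16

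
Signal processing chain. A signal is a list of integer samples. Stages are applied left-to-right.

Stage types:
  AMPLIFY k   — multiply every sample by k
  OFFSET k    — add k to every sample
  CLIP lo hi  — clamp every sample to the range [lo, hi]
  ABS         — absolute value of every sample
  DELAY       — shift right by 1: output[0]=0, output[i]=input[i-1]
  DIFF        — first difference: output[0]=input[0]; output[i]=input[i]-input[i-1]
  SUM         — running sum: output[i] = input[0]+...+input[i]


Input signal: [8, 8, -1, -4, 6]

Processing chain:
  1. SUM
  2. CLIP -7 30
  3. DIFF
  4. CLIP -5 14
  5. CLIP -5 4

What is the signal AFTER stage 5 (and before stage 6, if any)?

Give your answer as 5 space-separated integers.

Answer: 4 4 -1 -4 4

Derivation:
Input: [8, 8, -1, -4, 6]
Stage 1 (SUM): sum[0..0]=8, sum[0..1]=16, sum[0..2]=15, sum[0..3]=11, sum[0..4]=17 -> [8, 16, 15, 11, 17]
Stage 2 (CLIP -7 30): clip(8,-7,30)=8, clip(16,-7,30)=16, clip(15,-7,30)=15, clip(11,-7,30)=11, clip(17,-7,30)=17 -> [8, 16, 15, 11, 17]
Stage 3 (DIFF): s[0]=8, 16-8=8, 15-16=-1, 11-15=-4, 17-11=6 -> [8, 8, -1, -4, 6]
Stage 4 (CLIP -5 14): clip(8,-5,14)=8, clip(8,-5,14)=8, clip(-1,-5,14)=-1, clip(-4,-5,14)=-4, clip(6,-5,14)=6 -> [8, 8, -1, -4, 6]
Stage 5 (CLIP -5 4): clip(8,-5,4)=4, clip(8,-5,4)=4, clip(-1,-5,4)=-1, clip(-4,-5,4)=-4, clip(6,-5,4)=4 -> [4, 4, -1, -4, 4]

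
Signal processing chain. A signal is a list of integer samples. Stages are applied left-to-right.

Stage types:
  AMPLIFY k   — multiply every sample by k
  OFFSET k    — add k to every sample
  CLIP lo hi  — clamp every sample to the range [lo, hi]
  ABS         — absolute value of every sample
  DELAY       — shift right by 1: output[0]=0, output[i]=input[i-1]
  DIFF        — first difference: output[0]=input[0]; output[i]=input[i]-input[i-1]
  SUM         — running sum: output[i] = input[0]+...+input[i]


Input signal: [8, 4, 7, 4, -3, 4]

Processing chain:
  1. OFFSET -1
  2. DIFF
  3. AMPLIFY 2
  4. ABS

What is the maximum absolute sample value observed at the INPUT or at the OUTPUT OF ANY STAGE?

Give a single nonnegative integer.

Answer: 14

Derivation:
Input: [8, 4, 7, 4, -3, 4] (max |s|=8)
Stage 1 (OFFSET -1): 8+-1=7, 4+-1=3, 7+-1=6, 4+-1=3, -3+-1=-4, 4+-1=3 -> [7, 3, 6, 3, -4, 3] (max |s|=7)
Stage 2 (DIFF): s[0]=7, 3-7=-4, 6-3=3, 3-6=-3, -4-3=-7, 3--4=7 -> [7, -4, 3, -3, -7, 7] (max |s|=7)
Stage 3 (AMPLIFY 2): 7*2=14, -4*2=-8, 3*2=6, -3*2=-6, -7*2=-14, 7*2=14 -> [14, -8, 6, -6, -14, 14] (max |s|=14)
Stage 4 (ABS): |14|=14, |-8|=8, |6|=6, |-6|=6, |-14|=14, |14|=14 -> [14, 8, 6, 6, 14, 14] (max |s|=14)
Overall max amplitude: 14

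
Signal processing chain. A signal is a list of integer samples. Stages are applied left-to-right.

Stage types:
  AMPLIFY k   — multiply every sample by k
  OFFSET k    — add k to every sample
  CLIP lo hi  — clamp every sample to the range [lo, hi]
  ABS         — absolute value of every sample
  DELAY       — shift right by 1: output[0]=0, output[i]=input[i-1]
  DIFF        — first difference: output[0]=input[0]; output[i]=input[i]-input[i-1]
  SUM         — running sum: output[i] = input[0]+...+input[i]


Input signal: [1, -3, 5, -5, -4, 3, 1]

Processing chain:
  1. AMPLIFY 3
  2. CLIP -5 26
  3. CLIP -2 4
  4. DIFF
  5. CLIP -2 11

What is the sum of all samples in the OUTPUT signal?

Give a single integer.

Answer: 10

Derivation:
Input: [1, -3, 5, -5, -4, 3, 1]
Stage 1 (AMPLIFY 3): 1*3=3, -3*3=-9, 5*3=15, -5*3=-15, -4*3=-12, 3*3=9, 1*3=3 -> [3, -9, 15, -15, -12, 9, 3]
Stage 2 (CLIP -5 26): clip(3,-5,26)=3, clip(-9,-5,26)=-5, clip(15,-5,26)=15, clip(-15,-5,26)=-5, clip(-12,-5,26)=-5, clip(9,-5,26)=9, clip(3,-5,26)=3 -> [3, -5, 15, -5, -5, 9, 3]
Stage 3 (CLIP -2 4): clip(3,-2,4)=3, clip(-5,-2,4)=-2, clip(15,-2,4)=4, clip(-5,-2,4)=-2, clip(-5,-2,4)=-2, clip(9,-2,4)=4, clip(3,-2,4)=3 -> [3, -2, 4, -2, -2, 4, 3]
Stage 4 (DIFF): s[0]=3, -2-3=-5, 4--2=6, -2-4=-6, -2--2=0, 4--2=6, 3-4=-1 -> [3, -5, 6, -6, 0, 6, -1]
Stage 5 (CLIP -2 11): clip(3,-2,11)=3, clip(-5,-2,11)=-2, clip(6,-2,11)=6, clip(-6,-2,11)=-2, clip(0,-2,11)=0, clip(6,-2,11)=6, clip(-1,-2,11)=-1 -> [3, -2, 6, -2, 0, 6, -1]
Output sum: 10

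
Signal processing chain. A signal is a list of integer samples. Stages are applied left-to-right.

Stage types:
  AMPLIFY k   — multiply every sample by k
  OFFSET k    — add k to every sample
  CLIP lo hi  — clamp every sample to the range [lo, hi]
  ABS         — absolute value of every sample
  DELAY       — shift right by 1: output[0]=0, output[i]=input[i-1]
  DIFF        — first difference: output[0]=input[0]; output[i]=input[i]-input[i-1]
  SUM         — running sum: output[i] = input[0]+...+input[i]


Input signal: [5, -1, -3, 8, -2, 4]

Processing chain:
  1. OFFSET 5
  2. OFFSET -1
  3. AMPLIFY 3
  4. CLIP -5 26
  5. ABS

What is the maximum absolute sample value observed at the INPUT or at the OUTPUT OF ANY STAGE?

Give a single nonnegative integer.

Input: [5, -1, -3, 8, -2, 4] (max |s|=8)
Stage 1 (OFFSET 5): 5+5=10, -1+5=4, -3+5=2, 8+5=13, -2+5=3, 4+5=9 -> [10, 4, 2, 13, 3, 9] (max |s|=13)
Stage 2 (OFFSET -1): 10+-1=9, 4+-1=3, 2+-1=1, 13+-1=12, 3+-1=2, 9+-1=8 -> [9, 3, 1, 12, 2, 8] (max |s|=12)
Stage 3 (AMPLIFY 3): 9*3=27, 3*3=9, 1*3=3, 12*3=36, 2*3=6, 8*3=24 -> [27, 9, 3, 36, 6, 24] (max |s|=36)
Stage 4 (CLIP -5 26): clip(27,-5,26)=26, clip(9,-5,26)=9, clip(3,-5,26)=3, clip(36,-5,26)=26, clip(6,-5,26)=6, clip(24,-5,26)=24 -> [26, 9, 3, 26, 6, 24] (max |s|=26)
Stage 5 (ABS): |26|=26, |9|=9, |3|=3, |26|=26, |6|=6, |24|=24 -> [26, 9, 3, 26, 6, 24] (max |s|=26)
Overall max amplitude: 36

Answer: 36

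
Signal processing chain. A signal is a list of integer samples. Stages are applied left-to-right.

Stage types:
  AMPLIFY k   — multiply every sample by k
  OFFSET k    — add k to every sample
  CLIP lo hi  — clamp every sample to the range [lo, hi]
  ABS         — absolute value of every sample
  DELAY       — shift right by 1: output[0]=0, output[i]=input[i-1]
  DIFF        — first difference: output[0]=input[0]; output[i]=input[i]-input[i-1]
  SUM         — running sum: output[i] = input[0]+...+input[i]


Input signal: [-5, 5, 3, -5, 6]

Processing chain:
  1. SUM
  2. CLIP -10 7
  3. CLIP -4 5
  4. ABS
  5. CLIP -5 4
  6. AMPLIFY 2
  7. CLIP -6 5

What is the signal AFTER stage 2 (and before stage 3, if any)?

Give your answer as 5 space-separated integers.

Answer: -5 0 3 -2 4

Derivation:
Input: [-5, 5, 3, -5, 6]
Stage 1 (SUM): sum[0..0]=-5, sum[0..1]=0, sum[0..2]=3, sum[0..3]=-2, sum[0..4]=4 -> [-5, 0, 3, -2, 4]
Stage 2 (CLIP -10 7): clip(-5,-10,7)=-5, clip(0,-10,7)=0, clip(3,-10,7)=3, clip(-2,-10,7)=-2, clip(4,-10,7)=4 -> [-5, 0, 3, -2, 4]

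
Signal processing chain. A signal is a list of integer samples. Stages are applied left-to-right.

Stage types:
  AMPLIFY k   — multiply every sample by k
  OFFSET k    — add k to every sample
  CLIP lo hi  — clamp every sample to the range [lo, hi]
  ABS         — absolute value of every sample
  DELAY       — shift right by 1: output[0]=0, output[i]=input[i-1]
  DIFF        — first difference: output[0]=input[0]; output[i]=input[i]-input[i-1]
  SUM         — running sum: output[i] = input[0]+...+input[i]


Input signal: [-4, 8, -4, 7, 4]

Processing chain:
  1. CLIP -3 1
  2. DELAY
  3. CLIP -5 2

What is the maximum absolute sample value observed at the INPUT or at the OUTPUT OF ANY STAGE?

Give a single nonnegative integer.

Answer: 8

Derivation:
Input: [-4, 8, -4, 7, 4] (max |s|=8)
Stage 1 (CLIP -3 1): clip(-4,-3,1)=-3, clip(8,-3,1)=1, clip(-4,-3,1)=-3, clip(7,-3,1)=1, clip(4,-3,1)=1 -> [-3, 1, -3, 1, 1] (max |s|=3)
Stage 2 (DELAY): [0, -3, 1, -3, 1] = [0, -3, 1, -3, 1] -> [0, -3, 1, -3, 1] (max |s|=3)
Stage 3 (CLIP -5 2): clip(0,-5,2)=0, clip(-3,-5,2)=-3, clip(1,-5,2)=1, clip(-3,-5,2)=-3, clip(1,-5,2)=1 -> [0, -3, 1, -3, 1] (max |s|=3)
Overall max amplitude: 8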